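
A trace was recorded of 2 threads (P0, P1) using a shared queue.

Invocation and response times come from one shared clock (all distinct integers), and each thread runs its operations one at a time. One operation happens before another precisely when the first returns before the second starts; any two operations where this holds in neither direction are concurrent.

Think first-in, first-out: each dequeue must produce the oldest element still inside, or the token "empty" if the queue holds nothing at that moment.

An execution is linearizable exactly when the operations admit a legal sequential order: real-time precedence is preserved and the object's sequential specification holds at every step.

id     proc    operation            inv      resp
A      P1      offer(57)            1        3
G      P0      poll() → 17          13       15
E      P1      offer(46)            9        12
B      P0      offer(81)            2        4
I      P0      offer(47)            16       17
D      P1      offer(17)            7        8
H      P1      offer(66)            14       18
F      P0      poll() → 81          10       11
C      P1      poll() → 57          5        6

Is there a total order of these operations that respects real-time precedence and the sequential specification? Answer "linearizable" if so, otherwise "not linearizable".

linearizable

a witness: A, B, C, D, E, F, G, H, I
1. A offer(57), leaving queue <57>
2. B offer(81), leaving queue <57,81>
3. C poll() → 57, leaving queue <81>
4. D offer(17), leaving queue <81,17>
5. E offer(46), leaving queue <81,17,46>
6. F poll() → 81, leaving queue <17,46>
7. G poll() → 17, leaving queue <46>
8. H offer(66), leaving queue <46,66>
9. I offer(47), leaving queue <46,66,47>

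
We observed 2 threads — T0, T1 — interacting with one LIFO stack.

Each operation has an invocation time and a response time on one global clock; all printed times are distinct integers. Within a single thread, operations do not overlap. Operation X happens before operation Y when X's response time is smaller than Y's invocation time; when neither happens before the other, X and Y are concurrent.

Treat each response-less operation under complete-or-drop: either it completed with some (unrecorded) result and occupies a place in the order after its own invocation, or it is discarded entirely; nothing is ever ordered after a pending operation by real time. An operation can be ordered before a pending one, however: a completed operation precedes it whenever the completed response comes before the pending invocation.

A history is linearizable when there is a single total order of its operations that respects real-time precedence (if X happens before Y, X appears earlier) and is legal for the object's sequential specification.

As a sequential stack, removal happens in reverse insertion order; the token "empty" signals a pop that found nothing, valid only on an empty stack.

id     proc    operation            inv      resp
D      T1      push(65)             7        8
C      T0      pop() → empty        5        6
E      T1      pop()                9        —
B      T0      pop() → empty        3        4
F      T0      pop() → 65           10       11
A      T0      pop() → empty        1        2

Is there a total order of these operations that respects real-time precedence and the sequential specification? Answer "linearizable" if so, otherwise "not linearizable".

linearizable

one valid linearization: A, B, C, D, F
1. A pop() → empty, leaving stack <>
2. B pop() → empty, leaving stack <>
3. C pop() → empty, leaving stack <>
4. D push(65), leaving stack <65>
5. F pop() → 65, leaving stack <>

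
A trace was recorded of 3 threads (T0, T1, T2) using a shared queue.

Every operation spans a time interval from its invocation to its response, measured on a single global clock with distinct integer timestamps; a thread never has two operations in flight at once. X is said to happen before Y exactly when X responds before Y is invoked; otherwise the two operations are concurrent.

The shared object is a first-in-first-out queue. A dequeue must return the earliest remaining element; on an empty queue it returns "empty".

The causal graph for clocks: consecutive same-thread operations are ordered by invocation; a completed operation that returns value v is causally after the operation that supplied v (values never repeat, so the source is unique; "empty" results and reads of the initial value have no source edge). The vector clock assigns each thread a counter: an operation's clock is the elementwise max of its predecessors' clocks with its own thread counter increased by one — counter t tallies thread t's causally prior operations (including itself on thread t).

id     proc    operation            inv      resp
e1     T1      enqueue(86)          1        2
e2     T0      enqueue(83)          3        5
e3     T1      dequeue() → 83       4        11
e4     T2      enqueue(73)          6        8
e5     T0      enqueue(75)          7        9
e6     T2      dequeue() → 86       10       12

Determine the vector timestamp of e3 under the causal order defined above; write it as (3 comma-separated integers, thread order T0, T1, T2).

e4, invoked 6, has no incoming edges; only T2's bump applies → (0, 0, 1)
e1, invoked 1, has no incoming edges; only T1's bump applies → (0, 1, 0)
e2, invoked 3, has no incoming edges; only T0's bump applies → (1, 0, 0)
e5 (invocation 7): componentwise max over VC(e2)=(1, 0, 0), +1 at T0, giving (2, 0, 0)
e6 (invocation 10): componentwise max over VC(e1)=(0, 1, 0), VC(e4)=(0, 0, 1), +1 at T2, giving (0, 1, 2)
e3 (invocation 4): componentwise max over VC(e1)=(0, 1, 0), VC(e2)=(1, 0, 0), +1 at T1, giving (1, 2, 0)
target: VC(e3) = (1, 2, 0)

(1, 2, 0)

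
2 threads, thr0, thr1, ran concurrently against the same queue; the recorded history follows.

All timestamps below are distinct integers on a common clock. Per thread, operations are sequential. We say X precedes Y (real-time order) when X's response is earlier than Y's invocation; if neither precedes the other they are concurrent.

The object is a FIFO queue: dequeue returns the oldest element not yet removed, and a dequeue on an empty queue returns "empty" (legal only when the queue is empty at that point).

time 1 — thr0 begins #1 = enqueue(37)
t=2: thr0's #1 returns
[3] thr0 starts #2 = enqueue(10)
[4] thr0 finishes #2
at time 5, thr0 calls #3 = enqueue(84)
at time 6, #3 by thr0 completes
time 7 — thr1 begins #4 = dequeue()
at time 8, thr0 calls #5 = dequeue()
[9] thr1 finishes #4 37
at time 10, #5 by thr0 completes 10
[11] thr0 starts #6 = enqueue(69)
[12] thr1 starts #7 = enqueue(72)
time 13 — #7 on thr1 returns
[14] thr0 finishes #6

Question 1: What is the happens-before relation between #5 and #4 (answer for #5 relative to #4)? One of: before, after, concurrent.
concurrent

#5 spans [8,10], #4 spans [7,9]
the intervals overlap in both directions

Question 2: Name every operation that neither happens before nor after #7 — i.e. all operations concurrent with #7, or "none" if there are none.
#6

concurrent with #7 ([12,13]): every op whose interval crosses 12..13
#1 [1,2]: before
#2 [3,4]: before
#3 [5,6]: before
#4 [7,9]: before
#5 [8,10]: before
#6 [11,14]: concurrent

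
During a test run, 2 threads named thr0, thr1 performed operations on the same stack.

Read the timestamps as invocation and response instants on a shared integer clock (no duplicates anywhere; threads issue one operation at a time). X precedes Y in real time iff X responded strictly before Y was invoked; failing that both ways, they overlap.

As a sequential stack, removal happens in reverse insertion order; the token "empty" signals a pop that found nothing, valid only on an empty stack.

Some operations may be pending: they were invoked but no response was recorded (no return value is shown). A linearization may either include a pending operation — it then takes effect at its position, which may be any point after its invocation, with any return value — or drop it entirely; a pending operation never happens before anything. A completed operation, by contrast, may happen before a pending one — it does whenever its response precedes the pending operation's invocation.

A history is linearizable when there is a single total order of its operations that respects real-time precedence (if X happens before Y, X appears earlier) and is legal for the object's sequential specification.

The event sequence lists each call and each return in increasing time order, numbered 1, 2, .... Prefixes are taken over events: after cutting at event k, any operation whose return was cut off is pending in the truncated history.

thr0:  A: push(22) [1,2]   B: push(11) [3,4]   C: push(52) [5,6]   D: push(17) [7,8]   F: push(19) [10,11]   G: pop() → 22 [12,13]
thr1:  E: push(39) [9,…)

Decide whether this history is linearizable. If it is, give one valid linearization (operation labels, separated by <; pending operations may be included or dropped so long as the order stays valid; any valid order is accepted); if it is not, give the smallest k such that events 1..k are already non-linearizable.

not linearizable — minimal violating prefix: 13 events

already the first 13 events (up to G's response at time 13) admit no linearization; the first 12 still do
a single order respects real time; the 6 completed stack operations fail replay along it
including or dropping the 1 pending operation (E) in any combination fails
for example A, B, C, D, F, G (pending dropped) fails at step 6: G pop() → 22 is not legal there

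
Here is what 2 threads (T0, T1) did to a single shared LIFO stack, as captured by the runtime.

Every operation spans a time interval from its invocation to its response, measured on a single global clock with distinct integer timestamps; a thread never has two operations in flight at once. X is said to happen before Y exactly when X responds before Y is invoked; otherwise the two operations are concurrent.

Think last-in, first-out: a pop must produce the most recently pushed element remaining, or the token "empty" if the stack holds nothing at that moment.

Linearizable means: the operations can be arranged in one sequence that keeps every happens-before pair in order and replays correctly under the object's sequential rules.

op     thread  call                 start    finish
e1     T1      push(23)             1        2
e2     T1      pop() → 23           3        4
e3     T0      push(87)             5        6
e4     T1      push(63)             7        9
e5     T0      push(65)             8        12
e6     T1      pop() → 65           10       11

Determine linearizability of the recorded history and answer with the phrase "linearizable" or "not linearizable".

linearizable

one valid linearization: e1, e2, e3, e4, e5, e6
1. e1 push(23), leaving stack <23>
2. e2 pop() → 23, leaving stack <>
3. e3 push(87), leaving stack <87>
4. e4 push(63), leaving stack <87,63>
5. e5 push(65), leaving stack <87,63,65>
6. e6 pop() → 65, leaving stack <87,63>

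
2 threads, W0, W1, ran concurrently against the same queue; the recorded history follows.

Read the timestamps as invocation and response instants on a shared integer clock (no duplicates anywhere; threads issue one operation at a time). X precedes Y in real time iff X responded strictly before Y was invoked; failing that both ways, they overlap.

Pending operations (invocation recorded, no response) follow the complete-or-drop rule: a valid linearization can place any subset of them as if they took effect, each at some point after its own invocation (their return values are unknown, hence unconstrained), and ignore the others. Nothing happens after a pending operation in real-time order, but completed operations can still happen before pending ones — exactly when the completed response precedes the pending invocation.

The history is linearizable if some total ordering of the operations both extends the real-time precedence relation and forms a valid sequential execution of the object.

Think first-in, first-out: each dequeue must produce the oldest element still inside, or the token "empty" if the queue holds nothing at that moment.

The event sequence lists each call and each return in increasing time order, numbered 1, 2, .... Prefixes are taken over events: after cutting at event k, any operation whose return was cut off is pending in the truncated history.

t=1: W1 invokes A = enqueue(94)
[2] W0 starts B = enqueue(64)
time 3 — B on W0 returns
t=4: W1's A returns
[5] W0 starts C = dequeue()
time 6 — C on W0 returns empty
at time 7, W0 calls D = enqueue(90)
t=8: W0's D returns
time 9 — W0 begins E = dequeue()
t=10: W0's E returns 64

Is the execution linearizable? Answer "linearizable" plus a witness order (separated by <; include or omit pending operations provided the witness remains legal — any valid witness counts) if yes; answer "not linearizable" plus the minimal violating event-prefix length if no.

not linearizable — minimal violating prefix: 6 events

cut after 5 events: linearizable; cut after 6 events (C responds, time 6): not linearizable
every one of the 2 real-time-consistent orders over 3 completed queue ops fails the sequential spec
e.g. A, B, C: illegal at step 3, since C dequeue() → empty cannot apply there
e.g. B, A, C: illegal at step 3, since C dequeue() → empty cannot apply there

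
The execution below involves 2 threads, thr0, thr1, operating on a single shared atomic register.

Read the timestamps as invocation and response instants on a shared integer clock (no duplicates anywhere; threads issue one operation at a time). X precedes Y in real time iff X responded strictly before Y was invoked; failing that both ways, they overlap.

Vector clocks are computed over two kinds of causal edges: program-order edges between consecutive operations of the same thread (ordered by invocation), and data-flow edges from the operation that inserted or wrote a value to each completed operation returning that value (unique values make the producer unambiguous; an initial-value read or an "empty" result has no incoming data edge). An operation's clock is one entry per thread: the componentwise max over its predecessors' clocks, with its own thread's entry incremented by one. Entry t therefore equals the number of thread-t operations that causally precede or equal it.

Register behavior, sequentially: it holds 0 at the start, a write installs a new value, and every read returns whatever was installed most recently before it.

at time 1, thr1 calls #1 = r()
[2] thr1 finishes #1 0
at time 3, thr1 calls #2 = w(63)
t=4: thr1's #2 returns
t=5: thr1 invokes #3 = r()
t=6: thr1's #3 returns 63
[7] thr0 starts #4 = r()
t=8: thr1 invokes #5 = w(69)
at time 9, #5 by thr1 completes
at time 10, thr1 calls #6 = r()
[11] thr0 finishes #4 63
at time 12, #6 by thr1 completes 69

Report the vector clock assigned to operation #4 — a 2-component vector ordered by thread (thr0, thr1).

root op #1, invoked 1: fresh clock plus thr1's own tick → (0, 1)
#2 (invocation 3): componentwise max over VC(#1)=(0, 1), +1 at thr1, giving (0, 2)
#3 (invocation 5): componentwise max over VC(#2)=(0, 2), +1 at thr1, giving (0, 3)
#4 (invocation 7): componentwise max over VC(#2)=(0, 2), +1 at thr0, giving (1, 2)
#5 (invocation 8): componentwise max over VC(#3)=(0, 3), +1 at thr1, giving (0, 4)
#6 (invocation 10): componentwise max over VC(#5)=(0, 4), +1 at thr1, giving (0, 5)
target: VC(#4) = (1, 2)

(1, 2)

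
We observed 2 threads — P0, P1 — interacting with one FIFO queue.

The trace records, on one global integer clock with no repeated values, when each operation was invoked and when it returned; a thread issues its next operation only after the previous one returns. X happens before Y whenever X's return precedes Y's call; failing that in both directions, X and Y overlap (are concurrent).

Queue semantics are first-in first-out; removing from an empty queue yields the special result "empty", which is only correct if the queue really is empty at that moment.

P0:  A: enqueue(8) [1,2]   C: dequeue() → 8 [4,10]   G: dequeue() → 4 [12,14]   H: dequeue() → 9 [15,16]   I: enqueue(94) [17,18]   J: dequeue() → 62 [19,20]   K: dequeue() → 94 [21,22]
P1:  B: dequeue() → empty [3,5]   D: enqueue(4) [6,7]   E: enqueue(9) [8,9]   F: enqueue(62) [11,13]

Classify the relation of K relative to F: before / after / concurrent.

after

K spans [21,22], F spans [11,13]
resp(F)=13 < inv(K)=21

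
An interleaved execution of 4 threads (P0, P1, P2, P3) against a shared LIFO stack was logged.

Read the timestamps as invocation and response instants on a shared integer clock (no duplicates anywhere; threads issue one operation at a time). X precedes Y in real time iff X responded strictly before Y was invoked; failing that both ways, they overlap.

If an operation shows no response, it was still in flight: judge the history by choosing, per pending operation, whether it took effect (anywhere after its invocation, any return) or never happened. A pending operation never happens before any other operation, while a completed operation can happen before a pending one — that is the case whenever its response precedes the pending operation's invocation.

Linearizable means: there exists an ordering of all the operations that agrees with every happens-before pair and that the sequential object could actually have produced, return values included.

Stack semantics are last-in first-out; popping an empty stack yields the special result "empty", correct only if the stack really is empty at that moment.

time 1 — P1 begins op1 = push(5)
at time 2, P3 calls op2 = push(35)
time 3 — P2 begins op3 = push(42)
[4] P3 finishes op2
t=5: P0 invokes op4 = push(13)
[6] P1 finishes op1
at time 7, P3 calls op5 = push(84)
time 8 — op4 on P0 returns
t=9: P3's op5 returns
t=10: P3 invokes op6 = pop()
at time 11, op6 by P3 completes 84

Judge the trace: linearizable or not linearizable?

linearizable

witness order: op1, op2, op3, op4, op5, op6
after step 1 (op1 push(5)): stack <5>
after step 2 (op2 push(35)): stack <5,35>
after step 3 (op3 push(42) (pending, included)): stack <5,35,42>
after step 4 (op4 push(13)): stack <5,35,42,13>
after step 5 (op5 push(84)): stack <5,35,42,13,84>
after step 6 (op6 pop() → 84): stack <5,35,42,13>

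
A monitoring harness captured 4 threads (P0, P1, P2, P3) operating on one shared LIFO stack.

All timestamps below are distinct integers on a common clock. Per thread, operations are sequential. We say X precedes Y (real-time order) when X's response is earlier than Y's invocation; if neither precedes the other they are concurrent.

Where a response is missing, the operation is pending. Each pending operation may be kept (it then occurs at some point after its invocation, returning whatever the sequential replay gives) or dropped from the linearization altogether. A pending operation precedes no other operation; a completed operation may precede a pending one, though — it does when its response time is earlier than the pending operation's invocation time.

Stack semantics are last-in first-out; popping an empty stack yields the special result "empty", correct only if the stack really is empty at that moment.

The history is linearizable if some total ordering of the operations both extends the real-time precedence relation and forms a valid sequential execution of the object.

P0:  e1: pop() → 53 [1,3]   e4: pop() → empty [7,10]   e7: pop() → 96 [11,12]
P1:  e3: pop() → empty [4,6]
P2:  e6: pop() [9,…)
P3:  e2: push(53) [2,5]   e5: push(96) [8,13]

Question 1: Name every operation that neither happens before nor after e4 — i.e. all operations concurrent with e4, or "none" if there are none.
e4 runs from 7 to 10; window-overlapping ops are concurrent
e1 [1,3]: before
e2 [2,5]: before
e3 [4,6]: before
e5 [8,13]: concurrent
e6 [9,…): concurrent
e7 [11,12]: after

e5, e6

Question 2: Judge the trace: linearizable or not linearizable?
one valid linearization: e2, e1, e3, e4, e5, e7
after step 1 (e2 push(53)): stack <53>
after step 2 (e1 pop() → 53): stack <>
after step 3 (e3 pop() → empty): stack <>
after step 4 (e4 pop() → empty): stack <>
after step 5 (e5 push(96)): stack <96>
after step 6 (e7 pop() → 96): stack <>

linearizable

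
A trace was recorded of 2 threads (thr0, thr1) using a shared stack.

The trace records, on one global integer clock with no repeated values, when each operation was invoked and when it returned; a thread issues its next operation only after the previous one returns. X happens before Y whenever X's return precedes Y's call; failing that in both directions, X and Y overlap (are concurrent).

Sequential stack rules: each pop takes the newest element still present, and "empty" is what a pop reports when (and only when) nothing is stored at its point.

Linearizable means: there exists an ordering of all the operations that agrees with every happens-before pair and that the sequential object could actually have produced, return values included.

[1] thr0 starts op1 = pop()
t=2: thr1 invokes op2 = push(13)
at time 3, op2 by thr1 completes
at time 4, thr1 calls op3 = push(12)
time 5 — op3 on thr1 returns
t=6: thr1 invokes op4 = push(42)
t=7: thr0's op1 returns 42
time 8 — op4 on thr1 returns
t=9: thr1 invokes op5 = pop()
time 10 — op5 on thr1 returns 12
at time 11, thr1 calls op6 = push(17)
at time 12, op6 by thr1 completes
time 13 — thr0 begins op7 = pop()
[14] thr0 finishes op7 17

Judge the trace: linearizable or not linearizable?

one valid linearization: op2, op3, op4, op1, op5, op6, op7
step 1: op2 push(13) — stack <13>
step 2: op3 push(12) — stack <13,12>
step 3: op4 push(42) — stack <13,12,42>
step 4: op1 pop() → 42 — stack <13,12>
step 5: op5 pop() → 12 — stack <13>
step 6: op6 push(17) — stack <13,17>
step 7: op7 pop() → 17 — stack <13>

linearizable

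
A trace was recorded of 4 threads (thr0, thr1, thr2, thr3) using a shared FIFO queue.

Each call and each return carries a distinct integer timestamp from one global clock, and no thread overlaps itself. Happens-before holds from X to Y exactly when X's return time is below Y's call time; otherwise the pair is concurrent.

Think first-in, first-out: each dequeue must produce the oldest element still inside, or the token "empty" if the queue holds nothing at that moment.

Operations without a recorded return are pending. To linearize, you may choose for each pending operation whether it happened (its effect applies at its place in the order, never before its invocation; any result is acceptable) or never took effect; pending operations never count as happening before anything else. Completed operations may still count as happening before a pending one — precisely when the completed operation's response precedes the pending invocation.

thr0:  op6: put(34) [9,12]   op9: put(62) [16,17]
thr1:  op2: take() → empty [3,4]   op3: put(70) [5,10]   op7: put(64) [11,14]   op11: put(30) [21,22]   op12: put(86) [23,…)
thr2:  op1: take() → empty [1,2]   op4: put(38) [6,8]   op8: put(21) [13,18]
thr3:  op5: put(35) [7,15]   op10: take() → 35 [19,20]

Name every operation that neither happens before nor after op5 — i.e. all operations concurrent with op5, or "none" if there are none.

op3, op4, op6, op7, op8

overlap test against op5 [7,15]: concurrent iff the interval meets 7..15
op1 [1,2]: before
op2 [3,4]: before
op3 [5,10]: concurrent
op4 [6,8]: concurrent
op6 [9,12]: concurrent
op7 [11,14]: concurrent
op8 [13,18]: concurrent
op9 [16,17]: after
op10 [19,20]: after
op11 [21,22]: after
op12 [23,…): after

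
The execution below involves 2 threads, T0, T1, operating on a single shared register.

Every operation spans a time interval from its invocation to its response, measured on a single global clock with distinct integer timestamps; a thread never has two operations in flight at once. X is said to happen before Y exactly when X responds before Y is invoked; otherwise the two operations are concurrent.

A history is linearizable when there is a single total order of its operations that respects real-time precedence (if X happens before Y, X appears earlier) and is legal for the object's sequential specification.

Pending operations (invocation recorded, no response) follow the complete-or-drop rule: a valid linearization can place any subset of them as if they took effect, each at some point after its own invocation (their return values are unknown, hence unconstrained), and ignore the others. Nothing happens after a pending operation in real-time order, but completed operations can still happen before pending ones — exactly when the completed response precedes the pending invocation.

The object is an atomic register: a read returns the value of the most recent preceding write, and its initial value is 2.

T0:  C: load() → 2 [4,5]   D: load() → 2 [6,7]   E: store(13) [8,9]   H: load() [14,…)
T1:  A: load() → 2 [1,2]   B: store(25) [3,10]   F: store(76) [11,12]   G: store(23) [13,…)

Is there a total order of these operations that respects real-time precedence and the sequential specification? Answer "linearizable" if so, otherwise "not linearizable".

linearizable

witness order: A, C, D, B, E, F
after step 1 (A load() → 2): value 2
after step 2 (C load() → 2): value 2
after step 3 (D load() → 2): value 2
after step 4 (B store(25)): value 25
after step 5 (E store(13)): value 13
after step 6 (F store(76)): value 76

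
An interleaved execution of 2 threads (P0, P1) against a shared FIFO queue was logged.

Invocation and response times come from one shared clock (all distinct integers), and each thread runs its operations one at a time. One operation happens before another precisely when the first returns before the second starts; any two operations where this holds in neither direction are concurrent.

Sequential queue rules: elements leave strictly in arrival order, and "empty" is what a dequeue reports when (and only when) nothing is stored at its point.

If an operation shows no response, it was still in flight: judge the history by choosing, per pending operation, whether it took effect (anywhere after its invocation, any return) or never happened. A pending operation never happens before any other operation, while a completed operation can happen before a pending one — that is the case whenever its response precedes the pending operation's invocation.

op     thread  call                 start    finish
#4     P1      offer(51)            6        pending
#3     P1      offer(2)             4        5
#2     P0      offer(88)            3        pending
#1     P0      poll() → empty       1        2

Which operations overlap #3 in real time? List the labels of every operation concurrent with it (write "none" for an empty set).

#2

#3 runs from 4 to 5; window-overlapping ops are concurrent
#1 [1,2]: before
#2 [3,…): concurrent
#4 [6,…): after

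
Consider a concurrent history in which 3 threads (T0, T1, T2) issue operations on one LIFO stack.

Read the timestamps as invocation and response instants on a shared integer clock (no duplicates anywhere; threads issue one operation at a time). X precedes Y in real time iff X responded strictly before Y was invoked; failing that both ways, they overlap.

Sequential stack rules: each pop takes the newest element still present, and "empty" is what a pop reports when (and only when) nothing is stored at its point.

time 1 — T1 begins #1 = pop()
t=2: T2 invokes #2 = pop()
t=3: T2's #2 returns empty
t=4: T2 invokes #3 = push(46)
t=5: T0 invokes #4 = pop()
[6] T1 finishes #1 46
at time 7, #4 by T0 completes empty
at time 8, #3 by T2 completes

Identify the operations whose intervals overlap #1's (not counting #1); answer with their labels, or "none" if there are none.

concurrent with #1 ([1,6]): every op whose interval crosses 1..6
#2 [2,3]: concurrent
#3 [4,8]: concurrent
#4 [5,7]: concurrent

#2, #3, #4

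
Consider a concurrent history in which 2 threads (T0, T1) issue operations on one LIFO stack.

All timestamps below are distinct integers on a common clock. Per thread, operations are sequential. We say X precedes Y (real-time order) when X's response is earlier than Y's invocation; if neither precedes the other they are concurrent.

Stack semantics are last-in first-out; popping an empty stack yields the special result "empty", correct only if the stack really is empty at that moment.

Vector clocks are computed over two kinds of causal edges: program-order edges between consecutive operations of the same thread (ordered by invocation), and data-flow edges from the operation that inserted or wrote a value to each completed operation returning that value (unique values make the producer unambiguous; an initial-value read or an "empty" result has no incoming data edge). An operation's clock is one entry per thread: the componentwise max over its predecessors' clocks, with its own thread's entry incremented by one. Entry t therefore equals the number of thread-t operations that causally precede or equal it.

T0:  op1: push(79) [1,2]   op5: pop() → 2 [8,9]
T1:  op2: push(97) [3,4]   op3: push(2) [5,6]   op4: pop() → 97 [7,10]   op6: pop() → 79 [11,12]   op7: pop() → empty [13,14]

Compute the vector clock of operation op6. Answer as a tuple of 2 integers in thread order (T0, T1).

(1, 4)

op2, invoked 3, has no incoming edges; only T1's bump applies → (0, 1)
op1, invoked 1, has no incoming edges; only T0's bump applies → (1, 0)
op3, invoked 5, takes VC(op2)=(0, 1) under max, adds 1 for T1 → (0, 2)
op4, invoked 7, takes VC(op2)=(0, 1), VC(op3)=(0, 2) under max, adds 1 for T1 → (0, 3)
op5, invoked 8, takes VC(op1)=(1, 0), VC(op3)=(0, 2) under max, adds 1 for T0 → (2, 2)
op6, invoked 11, takes VC(op1)=(1, 0), VC(op4)=(0, 3) under max, adds 1 for T1 → (1, 4)
op7, invoked 13, takes VC(op6)=(1, 4) under max, adds 1 for T1 → (1, 5)
target: VC(op6) = (1, 4)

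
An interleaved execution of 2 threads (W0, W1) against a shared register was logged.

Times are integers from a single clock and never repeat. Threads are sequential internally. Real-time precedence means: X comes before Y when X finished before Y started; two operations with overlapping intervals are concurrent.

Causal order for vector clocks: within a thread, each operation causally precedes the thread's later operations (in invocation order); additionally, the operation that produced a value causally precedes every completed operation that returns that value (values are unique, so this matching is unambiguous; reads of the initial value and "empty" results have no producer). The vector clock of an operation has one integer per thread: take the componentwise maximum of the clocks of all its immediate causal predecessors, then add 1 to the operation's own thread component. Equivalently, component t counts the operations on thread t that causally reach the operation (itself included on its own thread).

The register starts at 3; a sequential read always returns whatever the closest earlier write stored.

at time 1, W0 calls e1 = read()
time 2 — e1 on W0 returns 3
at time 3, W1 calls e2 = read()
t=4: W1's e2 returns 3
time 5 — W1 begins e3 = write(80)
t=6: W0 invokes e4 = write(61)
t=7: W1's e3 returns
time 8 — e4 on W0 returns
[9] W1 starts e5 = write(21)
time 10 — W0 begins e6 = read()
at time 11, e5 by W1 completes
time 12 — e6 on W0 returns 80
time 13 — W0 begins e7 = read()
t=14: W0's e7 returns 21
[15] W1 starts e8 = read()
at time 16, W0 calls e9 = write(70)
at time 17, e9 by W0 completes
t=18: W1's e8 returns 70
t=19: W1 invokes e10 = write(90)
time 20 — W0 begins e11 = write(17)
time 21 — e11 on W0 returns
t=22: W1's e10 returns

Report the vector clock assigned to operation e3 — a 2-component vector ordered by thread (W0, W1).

(0, 2)

VC(e2, invoked at 3): no causal predecessors; +1 on W1 → (0, 1)
VC(e1, invoked at 1): no causal predecessors; +1 on W0 → (1, 0)
merge at e3 (invoked 5): VC(e2)=(0, 1), own-thread bump on W1 → (0, 2)
merge at e4 (invoked 6): VC(e1)=(1, 0), own-thread bump on W0 → (2, 0)
merge at e5 (invoked 9): VC(e3)=(0, 2), own-thread bump on W1 → (0, 3)
merge at e6 (invoked 10): VC(e3)=(0, 2), VC(e4)=(2, 0), own-thread bump on W0 → (3, 2)
merge at e7 (invoked 13): VC(e5)=(0, 3), VC(e6)=(3, 2), own-thread bump on W0 → (4, 3)
merge at e9 (invoked 16): VC(e7)=(4, 3), own-thread bump on W0 → (5, 3)
merge at e8 (invoked 15): VC(e5)=(0, 3), VC(e9)=(5, 3), own-thread bump on W1 → (5, 4)
merge at e11 (invoked 20): VC(e9)=(5, 3), own-thread bump on W0 → (6, 3)
merge at e10 (invoked 19): VC(e8)=(5, 4), own-thread bump on W1 → (5, 5)
target: VC(e3) = (0, 2)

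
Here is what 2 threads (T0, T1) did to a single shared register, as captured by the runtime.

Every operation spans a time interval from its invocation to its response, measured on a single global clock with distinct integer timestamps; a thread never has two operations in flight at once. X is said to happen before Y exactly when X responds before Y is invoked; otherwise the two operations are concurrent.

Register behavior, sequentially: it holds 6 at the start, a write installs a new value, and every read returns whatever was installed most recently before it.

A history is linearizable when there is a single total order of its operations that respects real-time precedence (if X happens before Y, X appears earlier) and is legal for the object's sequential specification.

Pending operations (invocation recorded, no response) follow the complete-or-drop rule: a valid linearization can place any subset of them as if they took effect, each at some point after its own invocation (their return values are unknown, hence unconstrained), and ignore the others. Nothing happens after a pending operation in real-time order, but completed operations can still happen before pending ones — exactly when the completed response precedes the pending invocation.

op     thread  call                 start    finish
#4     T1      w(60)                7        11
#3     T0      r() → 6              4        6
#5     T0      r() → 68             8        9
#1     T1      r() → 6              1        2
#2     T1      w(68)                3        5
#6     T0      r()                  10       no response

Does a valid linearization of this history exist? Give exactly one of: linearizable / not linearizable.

witness order: #1, #3, #2, #5, #4
after step 1 (#1 r() → 6): value 6
after step 2 (#3 r() → 6): value 6
after step 3 (#2 w(68)): value 68
after step 4 (#5 r() → 68): value 68
after step 5 (#4 w(60)): value 60

linearizable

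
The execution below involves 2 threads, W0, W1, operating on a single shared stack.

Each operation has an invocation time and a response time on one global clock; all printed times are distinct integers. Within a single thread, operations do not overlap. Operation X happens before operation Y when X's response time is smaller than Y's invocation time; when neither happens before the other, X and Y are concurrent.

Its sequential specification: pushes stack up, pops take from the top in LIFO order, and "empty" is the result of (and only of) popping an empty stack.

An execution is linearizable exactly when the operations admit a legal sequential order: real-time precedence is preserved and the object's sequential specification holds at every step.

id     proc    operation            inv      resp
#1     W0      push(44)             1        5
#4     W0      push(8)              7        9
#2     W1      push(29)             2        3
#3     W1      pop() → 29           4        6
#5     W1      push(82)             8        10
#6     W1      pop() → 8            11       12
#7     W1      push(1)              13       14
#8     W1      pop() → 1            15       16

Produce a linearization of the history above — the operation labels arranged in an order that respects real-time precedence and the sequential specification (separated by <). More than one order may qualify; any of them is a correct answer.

step 1: #1 push(44) — stack <44>
step 2: #2 push(29) — stack <44,29>
step 3: #3 pop() → 29 — stack <44>
step 4: #5 push(82) — stack <44,82>
step 5: #4 push(8) — stack <44,82,8>
step 6: #6 pop() → 8 — stack <44,82>
step 7: #7 push(1) — stack <44,82,1>
step 8: #8 pop() → 1 — stack <44,82>

#1 < #2 < #3 < #5 < #4 < #6 < #7 < #8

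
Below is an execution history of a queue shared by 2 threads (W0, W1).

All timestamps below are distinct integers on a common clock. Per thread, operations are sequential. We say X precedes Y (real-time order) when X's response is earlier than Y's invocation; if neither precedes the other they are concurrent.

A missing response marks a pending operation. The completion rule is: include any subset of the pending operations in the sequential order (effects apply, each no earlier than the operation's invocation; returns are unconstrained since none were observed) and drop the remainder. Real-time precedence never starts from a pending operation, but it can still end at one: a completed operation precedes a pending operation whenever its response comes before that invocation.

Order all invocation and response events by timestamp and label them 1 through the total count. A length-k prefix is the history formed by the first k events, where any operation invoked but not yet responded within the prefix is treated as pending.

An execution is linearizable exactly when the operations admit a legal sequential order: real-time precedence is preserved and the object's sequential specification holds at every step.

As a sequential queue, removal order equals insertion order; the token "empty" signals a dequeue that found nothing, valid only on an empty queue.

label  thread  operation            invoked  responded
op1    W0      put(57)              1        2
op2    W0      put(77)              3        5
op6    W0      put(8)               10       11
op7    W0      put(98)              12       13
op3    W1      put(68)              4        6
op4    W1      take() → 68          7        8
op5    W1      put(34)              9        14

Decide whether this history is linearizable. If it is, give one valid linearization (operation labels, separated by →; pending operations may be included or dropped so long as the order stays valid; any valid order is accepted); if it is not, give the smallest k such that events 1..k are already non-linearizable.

not linearizable — minimal violating prefix: 8 events

already the first 8 events (up to op4's response at time 8) admit no linearization; the first 7 still do
checked exhaustively: 2 real-time-consistent orders of 4 completed operations, zero legal queue replays
e.g. op1, op2, op3, op4: illegal at step 4, since op4 take() → 68 cannot apply there
e.g. op1, op3, op2, op4: illegal at step 4, since op4 take() → 68 cannot apply there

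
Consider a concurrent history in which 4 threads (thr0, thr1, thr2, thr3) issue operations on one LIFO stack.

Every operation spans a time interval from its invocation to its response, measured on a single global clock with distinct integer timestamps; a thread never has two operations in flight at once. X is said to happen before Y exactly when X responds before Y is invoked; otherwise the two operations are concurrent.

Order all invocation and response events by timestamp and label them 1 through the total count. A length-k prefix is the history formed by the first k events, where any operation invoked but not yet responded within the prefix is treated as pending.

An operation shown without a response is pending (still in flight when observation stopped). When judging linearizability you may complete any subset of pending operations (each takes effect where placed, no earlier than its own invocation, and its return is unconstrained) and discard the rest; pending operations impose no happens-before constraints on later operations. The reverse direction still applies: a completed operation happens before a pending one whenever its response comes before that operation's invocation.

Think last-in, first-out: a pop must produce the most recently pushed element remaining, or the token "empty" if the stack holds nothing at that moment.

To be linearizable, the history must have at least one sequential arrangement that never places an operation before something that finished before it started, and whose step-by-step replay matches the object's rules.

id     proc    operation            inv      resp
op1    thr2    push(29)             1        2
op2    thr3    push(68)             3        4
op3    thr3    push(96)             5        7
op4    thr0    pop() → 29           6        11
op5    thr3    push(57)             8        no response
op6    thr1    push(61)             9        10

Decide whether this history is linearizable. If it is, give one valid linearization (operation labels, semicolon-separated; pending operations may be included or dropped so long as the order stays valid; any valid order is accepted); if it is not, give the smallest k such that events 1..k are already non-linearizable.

the violation lands at event 11, op4's response at time 11: events 1..10 linearize, events 1..11 do not
the 5 completed operations admit 3 real-time orders; each fails the LIFO stack replay
no completion choice of the 1 pending operation (op5) rescues it — every subset was tried
e.g. op1, op2, op3, op4, op6 (pending dropped): illegal at step 4, since op4 pop() → 29 cannot apply there
e.g. op1, op2, op3, op6, op4 (pending dropped): illegal at step 5, since op4 pop() → 29 cannot apply there

not linearizable — minimal violating prefix: 11 events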